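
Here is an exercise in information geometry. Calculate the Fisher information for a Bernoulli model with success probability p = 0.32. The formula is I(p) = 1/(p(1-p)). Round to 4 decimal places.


For Bernoulli(p), Fisher information is I(p) = 1/(p*(1-p)).
p = 0.32, 1-p = 0.68.
p*(1-p) = 0.2176.
I(p) = 1/0.2176 = 4.5956

4.5956


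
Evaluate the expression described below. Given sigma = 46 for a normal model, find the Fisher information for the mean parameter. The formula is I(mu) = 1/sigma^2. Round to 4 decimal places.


The Fisher information for the mean of a normal distribution is I(mu) = 1/sigma^2.
sigma = 46, so sigma^2 = 2116.
I(mu) = 1/2116 = 0.0005

0.0005


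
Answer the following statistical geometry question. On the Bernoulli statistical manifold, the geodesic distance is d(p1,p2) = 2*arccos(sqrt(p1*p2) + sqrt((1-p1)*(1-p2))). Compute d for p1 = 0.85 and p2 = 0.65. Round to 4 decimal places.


Geodesic distance on Bernoulli manifold:
d(p1,p2) = 2*arccos(sqrt(p1*p2) + sqrt((1-p1)*(1-p2))).
sqrt(p1*p2) = sqrt(0.85*0.65) = 0.743303.
sqrt((1-p1)*(1-p2)) = sqrt(0.15*0.35) = 0.229129.
arg = 0.743303 + 0.229129 = 0.972432.
d = 2*arccos(0.972432) = 0.4707

0.4707


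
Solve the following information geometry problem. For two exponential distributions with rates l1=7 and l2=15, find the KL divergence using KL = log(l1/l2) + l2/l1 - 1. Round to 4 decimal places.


KL divergence for exponential family:
KL = log(l1/l2) + l2/l1 - 1.
log(7/15) = -0.76214.
15/7 = 2.142857.
KL = -0.76214 + 2.142857 - 1 = 0.3807

0.3807


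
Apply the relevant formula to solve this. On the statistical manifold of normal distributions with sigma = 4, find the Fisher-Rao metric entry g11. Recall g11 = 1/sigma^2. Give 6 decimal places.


For the 2-parameter normal family, the Fisher metric has:
  g11 = 1/sigma^2, g22 = 2/sigma^2.
sigma = 4, sigma^2 = 16.
g11 = 0.062500

0.062500


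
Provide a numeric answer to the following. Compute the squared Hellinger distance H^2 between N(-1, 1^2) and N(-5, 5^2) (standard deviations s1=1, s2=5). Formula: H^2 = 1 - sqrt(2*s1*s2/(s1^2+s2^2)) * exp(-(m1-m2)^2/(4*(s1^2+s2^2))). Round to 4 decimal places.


Squared Hellinger distance for Gaussians:
H^2 = 1 - sqrt(2*s1*s2/(s1^2+s2^2)) * exp(-(m1-m2)^2/(4*(s1^2+s2^2))).
s1^2 = 1, s2^2 = 25, s1^2+s2^2 = 26.
sqrt(2*1*5/(26)) = 0.620174.
(m1-m2)^2 = (4)^2 = 16.
exp(-16/(4*26)) = exp(-0.153846) = 0.857404.
H^2 = 1 - 0.620174*0.857404 = 0.4683

0.4683


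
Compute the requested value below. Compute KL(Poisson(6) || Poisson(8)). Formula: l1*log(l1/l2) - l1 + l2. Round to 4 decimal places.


KL divergence for Poisson:
KL = l1*log(l1/l2) - l1 + l2.
l1 = 6, l2 = 8.
log(6/8) = -0.287682.
l1*log(l1/l2) = 6 * -0.287682 = -1.726092.
KL = -1.726092 - 6 + 8 = 0.2739

0.2739


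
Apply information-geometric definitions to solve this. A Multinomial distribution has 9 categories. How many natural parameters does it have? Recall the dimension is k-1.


Exponential family dimension calculation:
For Multinomial with k=9 categories, dim = k-1 = 8.

8


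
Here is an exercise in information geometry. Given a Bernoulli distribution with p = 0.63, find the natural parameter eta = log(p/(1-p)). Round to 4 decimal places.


Natural parameter for Bernoulli: eta = log(p/(1-p)).
p = 0.63, 1-p = 0.37.
p/(1-p) = 1.702703.
eta = log(1.702703) = 0.5322

0.5322


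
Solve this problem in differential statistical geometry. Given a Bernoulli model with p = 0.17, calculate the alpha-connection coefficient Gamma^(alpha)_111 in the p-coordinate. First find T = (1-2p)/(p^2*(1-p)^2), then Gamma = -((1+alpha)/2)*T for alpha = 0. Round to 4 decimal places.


Skewness (Amari-Chentsov) tensor: T = (1-2p)/(p^2*(1-p)^2).
p = 0.17, 1-2p = 0.66, p^2 = 0.0289, (1-p)^2 = 0.6889.
T = 0.66/(0.0289 * 0.6889) = 33.150487.
In the p-coordinate, Gamma^(alpha) = Gamma^(0) - (alpha/2)*T with Gamma^(0) = (1/2)*g'(p) = -T/2,
so Gamma^(alpha) = -((1+alpha)/2)*T.
alpha = 0, -(1+alpha)/2 = -0.5.
Gamma = -0.5 * 33.150487 = -16.5752

-16.5752


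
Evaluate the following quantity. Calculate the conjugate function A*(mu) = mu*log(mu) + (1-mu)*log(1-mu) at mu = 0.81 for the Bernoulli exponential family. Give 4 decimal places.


Legendre transform for Bernoulli:
A*(mu) = mu*log(mu) + (1-mu)*log(1-mu).
mu = 0.81, 1-mu = 0.19.
mu*log(mu) = 0.81*log(0.81) = -0.170684.
(1-mu)*log(1-mu) = 0.19*log(0.19) = -0.315539.
A* = -0.170684 + -0.315539 = -0.4862

-0.4862


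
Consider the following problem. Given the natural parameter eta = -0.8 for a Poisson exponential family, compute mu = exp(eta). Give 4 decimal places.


Expectation parameter for Poisson exponential family:
mu = exp(eta).
eta = -0.8.
mu = exp(-0.8) = 0.4493

0.4493


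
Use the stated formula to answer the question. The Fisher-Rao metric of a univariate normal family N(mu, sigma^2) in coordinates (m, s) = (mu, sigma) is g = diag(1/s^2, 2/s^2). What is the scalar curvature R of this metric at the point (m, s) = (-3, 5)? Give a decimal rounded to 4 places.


The metric has the form g = (A dm^2 + B ds^2)/s^2 with A = 1, B = 2.
Substitute u = sqrt(A/B)*m: g = B*(du^2 + ds^2)/s^2, i.e. B times the
Poincare upper half-plane metric, which has constant Gaussian curvature -1.
Scaling a 2D metric by a constant c divides the Gaussian curvature by c,
so K = -1/B = -1/(2) = -0.5000 everywhere (the point (m, s) = (-3, 5) is irrelevant:
the curvature is constant).
Scalar curvature in dimension 2: R = 2K = -2/(2) = -1.0000.

-1.0000


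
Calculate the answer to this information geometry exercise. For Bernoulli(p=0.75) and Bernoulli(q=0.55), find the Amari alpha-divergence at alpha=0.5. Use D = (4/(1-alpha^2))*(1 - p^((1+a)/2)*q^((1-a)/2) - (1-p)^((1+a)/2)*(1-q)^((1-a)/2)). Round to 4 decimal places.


Amari alpha-divergence:
D = (4/(1-alpha^2))*(1 - p^((1+a)/2)*q^((1-a)/2) - (1-p)^((1+a)/2)*(1-q)^((1-a)/2)).
alpha = 0.5, p = 0.75, q = 0.55.
e1 = (1+alpha)/2 = 0.75, e2 = (1-alpha)/2 = 0.25.
t1 = p^e1 * q^e2 = 0.75^0.75 * 0.55^0.25 = 0.694043.
t2 = (1-p)^e1 * (1-q)^e2 = 0.25^0.75 * 0.45^0.25 = 0.289573.
4/(1-alpha^2) = 5.333333.
D = 5.333333*(1 - 0.694043 - 0.289573) = 0.0874

0.0874


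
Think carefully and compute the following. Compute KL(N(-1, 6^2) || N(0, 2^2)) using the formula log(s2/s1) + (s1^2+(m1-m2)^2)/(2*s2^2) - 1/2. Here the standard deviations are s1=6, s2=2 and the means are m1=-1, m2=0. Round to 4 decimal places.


KL divergence between normal distributions:
KL = log(s2/s1) + (s1^2 + (m1-m2)^2)/(2*s2^2) - 1/2.
log(2/6) = -1.098612.
(6^2 + (-1-0)^2)/(2*2^2) = (36 + 1)/8 = 4.625.
KL = -1.098612 + 4.625 - 0.5 = 3.0264

3.0264


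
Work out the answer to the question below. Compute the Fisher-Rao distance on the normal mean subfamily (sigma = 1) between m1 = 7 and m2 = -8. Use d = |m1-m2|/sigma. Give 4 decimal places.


On the fixed-variance normal subfamily, geodesic distance = |m1-m2|/sigma.
|7 - -8| = 15.
sigma = 1.
d = 15/1 = 15.0000

15.0000


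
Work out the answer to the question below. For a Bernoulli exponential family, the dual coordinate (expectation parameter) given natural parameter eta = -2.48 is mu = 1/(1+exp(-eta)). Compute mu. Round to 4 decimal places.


Dual coordinate (expectation parameter) for Bernoulli:
mu = 1/(1+exp(-eta)).
eta = -2.48.
exp(-eta) = exp(2.48) = 11.941264.
mu = 1/(1+11.941264) = 0.0773

0.0773


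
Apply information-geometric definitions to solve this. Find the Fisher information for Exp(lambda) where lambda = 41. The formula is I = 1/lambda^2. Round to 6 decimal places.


Fisher information for exponential: I(lambda) = 1/lambda^2.
lambda = 41, lambda^2 = 1681.
I = 1/1681 = 0.000595

0.000595


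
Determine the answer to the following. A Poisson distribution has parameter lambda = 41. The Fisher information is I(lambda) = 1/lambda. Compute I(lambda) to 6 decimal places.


Fisher information for Poisson: I(lambda) = 1/lambda.
lambda = 41.
I(lambda) = 1/41 = 0.024390

0.024390


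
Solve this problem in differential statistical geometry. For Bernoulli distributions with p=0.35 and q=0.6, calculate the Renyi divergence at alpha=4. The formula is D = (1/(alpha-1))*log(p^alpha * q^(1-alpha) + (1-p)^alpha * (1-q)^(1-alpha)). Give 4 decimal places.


Renyi divergence of order alpha between Bernoulli distributions:
D = (1/(alpha-1))*log(p^alpha * q^(1-alpha) + (1-p)^alpha * (1-q)^(1-alpha)).
alpha = 4, p = 0.35, q = 0.6.
p^alpha * q^(1-alpha) = 0.35^4 * 0.6^-3 = 0.069473.
(1-p)^alpha * (1-q)^(1-alpha) = 0.65^4 * 0.4^-3 = 2.78916.
sum = 0.069473 + 2.78916 = 2.858634.
D = (1/3)*log(2.858634) = 0.3501

0.3501


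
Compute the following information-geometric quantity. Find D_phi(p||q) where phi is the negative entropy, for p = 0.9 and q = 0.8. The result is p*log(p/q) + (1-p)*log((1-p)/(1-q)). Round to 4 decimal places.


Bregman divergence with negative entropy generator:
D = p*log(p/q) + (1-p)*log((1-p)/(1-q)).
p = 0.9, q = 0.8.
p*log(p/q) = 0.9*log(0.9/0.8) = 0.106005.
(1-p)*log((1-p)/(1-q)) = 0.1*log(0.1/0.2) = -0.069315.
D = 0.106005 + -0.069315 = 0.0367

0.0367


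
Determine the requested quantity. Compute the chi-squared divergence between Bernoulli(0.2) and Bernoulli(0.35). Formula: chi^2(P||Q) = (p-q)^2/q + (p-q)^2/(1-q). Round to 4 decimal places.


Chi-squared divergence between Bernoulli distributions:
chi^2 = (p-q)^2/q + (p-q)^2/(1-q).
p = 0.2, q = 0.35, p-q = -0.15.
(p-q)^2 = 0.0225.
term1 = 0.0225/0.35 = 0.064286.
term2 = 0.0225/0.65 = 0.034615.
chi^2 = 0.064286 + 0.034615 = 0.0989

0.0989


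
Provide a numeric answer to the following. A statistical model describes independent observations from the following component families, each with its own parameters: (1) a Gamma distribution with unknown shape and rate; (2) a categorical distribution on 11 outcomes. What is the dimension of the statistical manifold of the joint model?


The dimension of a statistical manifold equals the number of free
(independent) real parameters of the model. For a product of independent
blocks the parameter counts add.
- Gamma (shape, rate): 2.
- categorical on 11 outcomes (probabilities sum to 1): 11-1 = 10.
Total = 2 + 10 = 12.
Dimension = 12

12


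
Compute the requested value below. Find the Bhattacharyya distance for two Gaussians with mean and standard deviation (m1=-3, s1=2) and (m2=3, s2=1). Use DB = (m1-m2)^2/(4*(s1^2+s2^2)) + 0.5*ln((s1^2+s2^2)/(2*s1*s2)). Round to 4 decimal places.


Bhattacharyya distance between two Gaussians:
DB = (m1-m2)^2/(4*(s1^2+s2^2)) + (1/2)*ln((s1^2+s2^2)/(2*s1*s2)).
(m1-m2)^2 = (-6)^2 = 36.
s1^2+s2^2 = 4 + 1 = 5.
term1 = 36/20 = 1.8.
term2 = 0.5*ln(5/4.0) = 0.111572.
DB = 1.8 + 0.111572 = 1.9116

1.9116


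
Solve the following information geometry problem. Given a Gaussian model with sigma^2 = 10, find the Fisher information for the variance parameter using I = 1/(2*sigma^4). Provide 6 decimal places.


Fisher information for variance: I(sigma^2) = 1/(2*sigma^4).
sigma^2 = 10, so sigma^4 = 100.
I = 1/(2*100) = 1/200 = 0.005000

0.005000


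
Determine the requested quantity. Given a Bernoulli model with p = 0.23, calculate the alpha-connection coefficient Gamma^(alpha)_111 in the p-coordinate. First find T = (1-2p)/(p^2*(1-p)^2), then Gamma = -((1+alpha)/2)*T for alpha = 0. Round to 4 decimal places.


Skewness (Amari-Chentsov) tensor: T = (1-2p)/(p^2*(1-p)^2).
p = 0.23, 1-2p = 0.54, p^2 = 0.0529, (1-p)^2 = 0.5929.
T = 0.54/(0.0529 * 0.5929) = 17.216967.
In the p-coordinate, Gamma^(alpha) = Gamma^(0) - (alpha/2)*T with Gamma^(0) = (1/2)*g'(p) = -T/2,
so Gamma^(alpha) = -((1+alpha)/2)*T.
alpha = 0, -(1+alpha)/2 = -0.5.
Gamma = -0.5 * 17.216967 = -8.6085

-8.6085


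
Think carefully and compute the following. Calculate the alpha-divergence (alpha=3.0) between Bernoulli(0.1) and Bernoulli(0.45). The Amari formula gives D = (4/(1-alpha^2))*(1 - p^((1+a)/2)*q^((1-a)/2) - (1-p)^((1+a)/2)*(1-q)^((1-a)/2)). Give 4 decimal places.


Amari alpha-divergence:
D = (4/(1-alpha^2))*(1 - p^((1+a)/2)*q^((1-a)/2) - (1-p)^((1+a)/2)*(1-q)^((1-a)/2)).
alpha = 3.0, p = 0.1, q = 0.45.
e1 = (1+alpha)/2 = 2.0, e2 = (1-alpha)/2 = -1.0.
t1 = p^e1 * q^e2 = 0.1^2.0 * 0.45^-1.0 = 0.022222.
t2 = (1-p)^e1 * (1-q)^e2 = 0.9^2.0 * 0.55^-1.0 = 1.472727.
4/(1-alpha^2) = -0.5.
D = -0.5*(1 - 0.022222 - 1.472727) = 0.2475

0.2475


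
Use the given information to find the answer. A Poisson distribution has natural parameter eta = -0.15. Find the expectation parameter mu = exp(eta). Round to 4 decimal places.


Expectation parameter for Poisson exponential family:
mu = exp(eta).
eta = -0.15.
mu = exp(-0.15) = 0.8607

0.8607


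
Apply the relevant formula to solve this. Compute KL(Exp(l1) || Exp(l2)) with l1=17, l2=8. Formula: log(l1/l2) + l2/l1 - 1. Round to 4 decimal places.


KL divergence for exponential family:
KL = log(l1/l2) + l2/l1 - 1.
log(17/8) = 0.753772.
8/17 = 0.470588.
KL = 0.753772 + 0.470588 - 1 = 0.2244

0.2244


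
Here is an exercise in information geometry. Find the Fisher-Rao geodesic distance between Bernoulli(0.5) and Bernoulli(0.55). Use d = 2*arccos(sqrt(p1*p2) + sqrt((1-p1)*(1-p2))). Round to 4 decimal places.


Geodesic distance on Bernoulli manifold:
d(p1,p2) = 2*arccos(sqrt(p1*p2) + sqrt((1-p1)*(1-p2))).
sqrt(p1*p2) = sqrt(0.5*0.55) = 0.524404.
sqrt((1-p1)*(1-p2)) = sqrt(0.5*0.45) = 0.474342.
arg = 0.524404 + 0.474342 = 0.998746.
d = 2*arccos(0.998746) = 0.1002

0.1002


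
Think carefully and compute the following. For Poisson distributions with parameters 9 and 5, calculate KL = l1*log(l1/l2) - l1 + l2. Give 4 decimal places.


KL divergence for Poisson:
KL = l1*log(l1/l2) - l1 + l2.
l1 = 9, l2 = 5.
log(9/5) = 0.587787.
l1*log(l1/l2) = 9 * 0.587787 = 5.29008.
KL = 5.29008 - 9 + 5 = 1.2901

1.2901


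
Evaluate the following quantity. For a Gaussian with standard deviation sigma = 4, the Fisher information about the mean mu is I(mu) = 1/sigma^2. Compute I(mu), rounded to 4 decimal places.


The Fisher information for the mean of a normal distribution is I(mu) = 1/sigma^2.
sigma = 4, so sigma^2 = 16.
I(mu) = 1/16 = 0.0625

0.0625


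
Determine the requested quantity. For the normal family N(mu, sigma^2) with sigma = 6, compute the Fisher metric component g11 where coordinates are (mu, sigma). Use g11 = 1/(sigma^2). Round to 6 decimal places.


For the 2-parameter normal family, the Fisher metric has:
  g11 = 1/sigma^2, g22 = 2/sigma^2.
sigma = 6, sigma^2 = 36.
g11 = 0.027778

0.027778


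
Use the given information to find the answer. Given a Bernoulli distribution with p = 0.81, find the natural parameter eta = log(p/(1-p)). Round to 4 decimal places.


Natural parameter for Bernoulli: eta = log(p/(1-p)).
p = 0.81, 1-p = 0.19.
p/(1-p) = 4.263158.
eta = log(4.263158) = 1.4500

1.4500


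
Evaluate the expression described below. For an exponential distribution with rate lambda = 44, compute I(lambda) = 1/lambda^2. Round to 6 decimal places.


Fisher information for exponential: I(lambda) = 1/lambda^2.
lambda = 44, lambda^2 = 1936.
I = 1/1936 = 0.000517

0.000517


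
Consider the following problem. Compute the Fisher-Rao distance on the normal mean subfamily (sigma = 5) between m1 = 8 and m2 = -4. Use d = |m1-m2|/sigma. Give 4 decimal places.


On the fixed-variance normal subfamily, geodesic distance = |m1-m2|/sigma.
|8 - -4| = 12.
sigma = 5.
d = 12/5 = 2.4000

2.4000


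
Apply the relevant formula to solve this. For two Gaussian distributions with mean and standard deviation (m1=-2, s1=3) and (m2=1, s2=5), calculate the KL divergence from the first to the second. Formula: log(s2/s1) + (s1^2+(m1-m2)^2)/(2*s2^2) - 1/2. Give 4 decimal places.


KL divergence between normal distributions:
KL = log(s2/s1) + (s1^2 + (m1-m2)^2)/(2*s2^2) - 1/2.
log(5/3) = 0.510826.
(3^2 + (-2-1)^2)/(2*5^2) = (9 + 9)/50 = 0.36.
KL = 0.510826 + 0.36 - 0.5 = 0.3708

0.3708


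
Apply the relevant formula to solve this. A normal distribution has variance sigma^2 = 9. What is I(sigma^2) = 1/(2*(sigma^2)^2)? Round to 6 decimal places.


Fisher information for variance: I(sigma^2) = 1/(2*sigma^4).
sigma^2 = 9, so sigma^4 = 81.
I = 1/(2*81) = 1/162 = 0.006173

0.006173


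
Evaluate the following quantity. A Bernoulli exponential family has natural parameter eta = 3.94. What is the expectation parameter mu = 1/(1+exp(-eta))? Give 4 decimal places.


Dual coordinate (expectation parameter) for Bernoulli:
mu = 1/(1+exp(-eta)).
eta = 3.94.
exp(-eta) = exp(-3.94) = 0.019448.
mu = 1/(1+0.019448) = 0.9809

0.9809


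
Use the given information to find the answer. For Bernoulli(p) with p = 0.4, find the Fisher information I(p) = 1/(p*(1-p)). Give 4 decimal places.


For Bernoulli(p), Fisher information is I(p) = 1/(p*(1-p)).
p = 0.4, 1-p = 0.6.
p*(1-p) = 0.24.
I(p) = 1/0.24 = 4.1667

4.1667


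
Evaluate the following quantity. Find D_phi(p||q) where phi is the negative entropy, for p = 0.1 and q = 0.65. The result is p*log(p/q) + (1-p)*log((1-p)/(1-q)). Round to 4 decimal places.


Bregman divergence with negative entropy generator:
D = p*log(p/q) + (1-p)*log((1-p)/(1-q)).
p = 0.1, q = 0.65.
p*log(p/q) = 0.1*log(0.1/0.65) = -0.18718.
(1-p)*log((1-p)/(1-q)) = 0.9*log(0.9/0.35) = 0.850015.
D = -0.18718 + 0.850015 = 0.6628

0.6628


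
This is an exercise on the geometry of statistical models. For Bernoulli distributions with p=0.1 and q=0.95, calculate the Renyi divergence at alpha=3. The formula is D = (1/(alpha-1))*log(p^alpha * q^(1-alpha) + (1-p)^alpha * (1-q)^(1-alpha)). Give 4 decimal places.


Renyi divergence of order alpha between Bernoulli distributions:
D = (1/(alpha-1))*log(p^alpha * q^(1-alpha) + (1-p)^alpha * (1-q)^(1-alpha)).
alpha = 3, p = 0.1, q = 0.95.
p^alpha * q^(1-alpha) = 0.1^3 * 0.95^-2 = 0.001108.
(1-p)^alpha * (1-q)^(1-alpha) = 0.9^3 * 0.05^-2 = 291.6.
sum = 0.001108 + 291.6 = 291.601108.
D = (1/2)*log(291.601108) = 2.8377

2.8377


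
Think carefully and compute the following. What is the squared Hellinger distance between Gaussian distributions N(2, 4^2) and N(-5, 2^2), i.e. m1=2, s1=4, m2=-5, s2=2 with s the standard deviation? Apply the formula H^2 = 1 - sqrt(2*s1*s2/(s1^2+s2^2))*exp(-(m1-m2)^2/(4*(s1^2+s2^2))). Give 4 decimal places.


Squared Hellinger distance for Gaussians:
H^2 = 1 - sqrt(2*s1*s2/(s1^2+s2^2)) * exp(-(m1-m2)^2/(4*(s1^2+s2^2))).
s1^2 = 16, s2^2 = 4, s1^2+s2^2 = 20.
sqrt(2*4*2/(20)) = 0.894427.
(m1-m2)^2 = (7)^2 = 49.
exp(-49/(4*20)) = exp(-0.6125) = 0.541994.
H^2 = 1 - 0.894427*0.541994 = 0.5152

0.5152


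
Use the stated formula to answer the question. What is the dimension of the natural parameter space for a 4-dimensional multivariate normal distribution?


Exponential family dimension calculation:
For 4-dim MVN: mean has 4 params, covariance has 4*5/2 = 10 unique entries.
Total dim = 4 + 10 = 14.

14


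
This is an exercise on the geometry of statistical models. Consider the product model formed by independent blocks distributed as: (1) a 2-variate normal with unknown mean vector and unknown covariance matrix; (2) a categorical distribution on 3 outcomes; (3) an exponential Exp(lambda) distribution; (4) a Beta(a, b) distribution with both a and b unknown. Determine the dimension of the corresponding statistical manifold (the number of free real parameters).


The dimension of a statistical manifold equals the number of free
(independent) real parameters of the model. For a product of independent
blocks the parameter counts add.
- 2-variate normal: 2 (mean) + 2*3/2 = 3 (symmetric covariance) = 5.
- categorical on 3 outcomes (probabilities sum to 1): 3-1 = 2.
- exponential (lambda): 1.
- Beta (a, b): 2.
Total = 5 + 2 + 1 + 2 = 10.
Dimension = 10

10


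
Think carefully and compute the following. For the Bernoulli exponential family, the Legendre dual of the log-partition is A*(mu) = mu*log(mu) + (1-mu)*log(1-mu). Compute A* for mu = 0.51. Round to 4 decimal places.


Legendre transform for Bernoulli:
A*(mu) = mu*log(mu) + (1-mu)*log(1-mu).
mu = 0.51, 1-mu = 0.49.
mu*log(mu) = 0.51*log(0.51) = -0.343406.
(1-mu)*log(1-mu) = 0.49*log(0.49) = -0.349541.
A* = -0.343406 + -0.349541 = -0.6929

-0.6929


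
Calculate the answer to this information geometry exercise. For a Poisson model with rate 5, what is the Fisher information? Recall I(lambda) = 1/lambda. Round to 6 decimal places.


Fisher information for Poisson: I(lambda) = 1/lambda.
lambda = 5.
I(lambda) = 1/5 = 0.200000

0.200000


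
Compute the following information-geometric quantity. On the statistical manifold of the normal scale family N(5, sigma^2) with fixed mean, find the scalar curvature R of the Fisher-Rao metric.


This family has a single free parameter, so its statistical manifold
is 1-dimensional. The Riemann curvature tensor of any 1-dimensional
Riemannian manifold vanishes identically, so R = 0.

0


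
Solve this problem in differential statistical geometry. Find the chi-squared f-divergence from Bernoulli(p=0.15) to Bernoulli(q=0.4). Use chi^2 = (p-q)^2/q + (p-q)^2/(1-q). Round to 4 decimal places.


Chi-squared divergence between Bernoulli distributions:
chi^2 = (p-q)^2/q + (p-q)^2/(1-q).
p = 0.15, q = 0.4, p-q = -0.25.
(p-q)^2 = 0.0625.
term1 = 0.0625/0.4 = 0.15625.
term2 = 0.0625/0.6 = 0.104167.
chi^2 = 0.15625 + 0.104167 = 0.2604

0.2604


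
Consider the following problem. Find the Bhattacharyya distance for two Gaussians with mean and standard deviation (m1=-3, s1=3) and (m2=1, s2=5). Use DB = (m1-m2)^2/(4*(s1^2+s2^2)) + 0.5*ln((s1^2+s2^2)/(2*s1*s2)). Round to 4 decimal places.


Bhattacharyya distance between two Gaussians:
DB = (m1-m2)^2/(4*(s1^2+s2^2)) + (1/2)*ln((s1^2+s2^2)/(2*s1*s2)).
(m1-m2)^2 = (-4)^2 = 16.
s1^2+s2^2 = 9 + 25 = 34.
term1 = 16/136 = 0.117647.
term2 = 0.5*ln(34/30.0) = 0.062582.
DB = 0.117647 + 0.062582 = 0.1802

0.1802


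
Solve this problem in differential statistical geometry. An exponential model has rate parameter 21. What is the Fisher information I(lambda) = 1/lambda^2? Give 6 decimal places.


Fisher information for exponential: I(lambda) = 1/lambda^2.
lambda = 21, lambda^2 = 441.
I = 1/441 = 0.002268

0.002268


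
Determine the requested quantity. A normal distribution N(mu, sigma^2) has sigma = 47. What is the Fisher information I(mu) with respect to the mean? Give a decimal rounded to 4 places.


The Fisher information for the mean of a normal distribution is I(mu) = 1/sigma^2.
sigma = 47, so sigma^2 = 2209.
I(mu) = 1/2209 = 0.0005

0.0005


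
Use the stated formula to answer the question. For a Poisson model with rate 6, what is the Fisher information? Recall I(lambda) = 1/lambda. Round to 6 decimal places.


Fisher information for Poisson: I(lambda) = 1/lambda.
lambda = 6.
I(lambda) = 1/6 = 0.166667

0.166667


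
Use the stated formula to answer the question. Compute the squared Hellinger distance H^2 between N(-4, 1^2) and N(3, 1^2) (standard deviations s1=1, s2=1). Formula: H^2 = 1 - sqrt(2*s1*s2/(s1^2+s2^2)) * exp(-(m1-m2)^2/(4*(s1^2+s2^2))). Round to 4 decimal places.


Squared Hellinger distance for Gaussians:
H^2 = 1 - sqrt(2*s1*s2/(s1^2+s2^2)) * exp(-(m1-m2)^2/(4*(s1^2+s2^2))).
s1^2 = 1, s2^2 = 1, s1^2+s2^2 = 2.
sqrt(2*1*1/(2)) = 1.0.
(m1-m2)^2 = (-7)^2 = 49.
exp(-49/(4*2)) = exp(-6.125) = 0.002187.
H^2 = 1 - 1.0*0.002187 = 0.9978

0.9978


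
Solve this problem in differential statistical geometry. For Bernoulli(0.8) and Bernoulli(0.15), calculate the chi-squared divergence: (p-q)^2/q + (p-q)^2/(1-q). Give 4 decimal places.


Chi-squared divergence between Bernoulli distributions:
chi^2 = (p-q)^2/q + (p-q)^2/(1-q).
p = 0.8, q = 0.15, p-q = 0.65.
(p-q)^2 = 0.4225.
term1 = 0.4225/0.15 = 2.816667.
term2 = 0.4225/0.85 = 0.497059.
chi^2 = 2.816667 + 0.497059 = 3.3137

3.3137


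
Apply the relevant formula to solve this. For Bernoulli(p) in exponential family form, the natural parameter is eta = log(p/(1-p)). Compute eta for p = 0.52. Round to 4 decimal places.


Natural parameter for Bernoulli: eta = log(p/(1-p)).
p = 0.52, 1-p = 0.48.
p/(1-p) = 1.083333.
eta = log(1.083333) = 0.0800

0.0800


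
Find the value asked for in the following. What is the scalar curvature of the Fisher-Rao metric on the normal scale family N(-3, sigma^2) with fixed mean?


This family has a single free parameter, so its statistical manifold
is 1-dimensional. The Riemann curvature tensor of any 1-dimensional
Riemannian manifold vanishes identically, so R = 0.

0


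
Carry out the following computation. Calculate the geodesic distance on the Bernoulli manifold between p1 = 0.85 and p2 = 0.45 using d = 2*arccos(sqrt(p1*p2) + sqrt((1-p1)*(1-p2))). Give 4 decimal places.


Geodesic distance on Bernoulli manifold:
d(p1,p2) = 2*arccos(sqrt(p1*p2) + sqrt((1-p1)*(1-p2))).
sqrt(p1*p2) = sqrt(0.85*0.45) = 0.618466.
sqrt((1-p1)*(1-p2)) = sqrt(0.15*0.55) = 0.287228.
arg = 0.618466 + 0.287228 = 0.905694.
d = 2*arccos(0.905694) = 0.8756

0.8756


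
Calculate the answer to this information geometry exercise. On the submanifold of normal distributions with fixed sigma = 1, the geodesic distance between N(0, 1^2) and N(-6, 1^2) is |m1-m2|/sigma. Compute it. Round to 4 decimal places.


On the fixed-variance normal subfamily, geodesic distance = |m1-m2|/sigma.
|0 - -6| = 6.
sigma = 1.
d = 6/1 = 6.0000

6.0000


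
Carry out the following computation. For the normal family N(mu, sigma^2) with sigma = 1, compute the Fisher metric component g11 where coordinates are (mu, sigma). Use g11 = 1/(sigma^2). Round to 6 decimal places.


For the 2-parameter normal family, the Fisher metric has:
  g11 = 1/sigma^2, g22 = 2/sigma^2.
sigma = 1, sigma^2 = 1.
g11 = 1.000000

1.000000


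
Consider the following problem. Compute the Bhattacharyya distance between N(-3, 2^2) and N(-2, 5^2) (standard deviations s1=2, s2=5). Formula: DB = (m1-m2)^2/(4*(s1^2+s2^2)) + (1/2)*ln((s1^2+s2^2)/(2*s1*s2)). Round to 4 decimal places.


Bhattacharyya distance between two Gaussians:
DB = (m1-m2)^2/(4*(s1^2+s2^2)) + (1/2)*ln((s1^2+s2^2)/(2*s1*s2)).
(m1-m2)^2 = (-1)^2 = 1.
s1^2+s2^2 = 4 + 25 = 29.
term1 = 1/116 = 0.008621.
term2 = 0.5*ln(29/20.0) = 0.185782.
DB = 0.008621 + 0.185782 = 0.1944

0.1944


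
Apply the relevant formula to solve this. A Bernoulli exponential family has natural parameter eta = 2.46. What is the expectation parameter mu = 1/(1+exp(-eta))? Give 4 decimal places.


Dual coordinate (expectation parameter) for Bernoulli:
mu = 1/(1+exp(-eta)).
eta = 2.46.
exp(-eta) = exp(-2.46) = 0.085435.
mu = 1/(1+0.085435) = 0.9213

0.9213


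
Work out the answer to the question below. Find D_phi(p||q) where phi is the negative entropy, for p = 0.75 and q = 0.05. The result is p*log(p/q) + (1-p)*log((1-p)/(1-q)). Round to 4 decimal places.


Bregman divergence with negative entropy generator:
D = p*log(p/q) + (1-p)*log((1-p)/(1-q)).
p = 0.75, q = 0.05.
p*log(p/q) = 0.75*log(0.75/0.05) = 2.031038.
(1-p)*log((1-p)/(1-q)) = 0.25*log(0.25/0.95) = -0.33375.
D = 2.031038 + -0.33375 = 1.6973

1.6973


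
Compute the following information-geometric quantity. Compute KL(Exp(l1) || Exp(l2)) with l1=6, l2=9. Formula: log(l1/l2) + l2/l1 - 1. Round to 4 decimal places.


KL divergence for exponential family:
KL = log(l1/l2) + l2/l1 - 1.
log(6/9) = -0.405465.
9/6 = 1.5.
KL = -0.405465 + 1.5 - 1 = 0.0945

0.0945


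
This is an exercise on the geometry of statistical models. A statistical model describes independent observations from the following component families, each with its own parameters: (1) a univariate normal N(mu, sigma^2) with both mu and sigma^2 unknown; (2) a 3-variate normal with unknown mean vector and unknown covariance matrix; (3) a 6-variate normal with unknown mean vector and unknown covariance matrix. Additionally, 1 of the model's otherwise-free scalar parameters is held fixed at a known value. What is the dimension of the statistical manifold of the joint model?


The dimension of a statistical manifold equals the number of free
(independent) real parameters of the model. For a product of independent
blocks the parameter counts add.
- normal (mu, sigma^2): 2.
- 3-variate normal: 3 (mean) + 3*4/2 = 6 (symmetric covariance) = 9.
- 6-variate normal: 6 (mean) + 6*7/2 = 21 (symmetric covariance) = 27.
Total = 2 + 9 + 27 = 38.
1 parameter(s) fixed at known values: 38 - 1 = 37.
Dimension = 37

37


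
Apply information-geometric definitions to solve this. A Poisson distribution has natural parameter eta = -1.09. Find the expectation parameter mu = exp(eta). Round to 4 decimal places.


Expectation parameter for Poisson exponential family:
mu = exp(eta).
eta = -1.09.
mu = exp(-1.09) = 0.3362

0.3362


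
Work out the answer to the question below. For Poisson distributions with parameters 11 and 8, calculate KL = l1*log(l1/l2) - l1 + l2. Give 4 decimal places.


KL divergence for Poisson:
KL = l1*log(l1/l2) - l1 + l2.
l1 = 11, l2 = 8.
log(11/8) = 0.318454.
l1*log(l1/l2) = 11 * 0.318454 = 3.502991.
KL = 3.502991 - 11 + 8 = 0.5030

0.5030


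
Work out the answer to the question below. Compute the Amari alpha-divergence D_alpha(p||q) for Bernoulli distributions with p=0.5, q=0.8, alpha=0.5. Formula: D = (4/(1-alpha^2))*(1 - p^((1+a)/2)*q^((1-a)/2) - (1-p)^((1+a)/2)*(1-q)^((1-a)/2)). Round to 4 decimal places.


Amari alpha-divergence:
D = (4/(1-alpha^2))*(1 - p^((1+a)/2)*q^((1-a)/2) - (1-p)^((1+a)/2)*(1-q)^((1-a)/2)).
alpha = 0.5, p = 0.5, q = 0.8.
e1 = (1+alpha)/2 = 0.75, e2 = (1-alpha)/2 = 0.25.
t1 = p^e1 * q^e2 = 0.5^0.75 * 0.8^0.25 = 0.562341.
t2 = (1-p)^e1 * (1-q)^e2 = 0.5^0.75 * 0.2^0.25 = 0.397635.
4/(1-alpha^2) = 5.333333.
D = 5.333333*(1 - 0.562341 - 0.397635) = 0.2135

0.2135


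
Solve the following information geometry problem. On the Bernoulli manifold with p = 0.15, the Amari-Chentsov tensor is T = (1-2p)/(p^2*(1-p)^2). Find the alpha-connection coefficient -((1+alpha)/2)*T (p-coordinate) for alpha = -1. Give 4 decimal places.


Skewness (Amari-Chentsov) tensor: T = (1-2p)/(p^2*(1-p)^2).
p = 0.15, 1-2p = 0.7, p^2 = 0.0225, (1-p)^2 = 0.7225.
T = 0.7/(0.0225 * 0.7225) = 43.060361.
In the p-coordinate, Gamma^(alpha) = Gamma^(0) - (alpha/2)*T with Gamma^(0) = (1/2)*g'(p) = -T/2,
so Gamma^(alpha) = -((1+alpha)/2)*T.
alpha = -1, -(1+alpha)/2 = 0.0.
Gamma = 0.0 * 43.060361 = 0.0000

0.0000


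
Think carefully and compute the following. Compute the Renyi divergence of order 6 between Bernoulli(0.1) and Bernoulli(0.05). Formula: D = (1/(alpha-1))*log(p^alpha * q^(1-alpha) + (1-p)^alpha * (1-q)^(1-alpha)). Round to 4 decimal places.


Renyi divergence of order alpha between Bernoulli distributions:
D = (1/(alpha-1))*log(p^alpha * q^(1-alpha) + (1-p)^alpha * (1-q)^(1-alpha)).
alpha = 6, p = 0.1, q = 0.05.
p^alpha * q^(1-alpha) = 0.1^6 * 0.05^-5 = 3.2.
(1-p)^alpha * (1-q)^(1-alpha) = 0.9^6 * 0.95^-5 = 0.686811.
sum = 3.2 + 0.686811 = 3.886811.
D = (1/5)*log(3.886811) = 0.2715

0.2715


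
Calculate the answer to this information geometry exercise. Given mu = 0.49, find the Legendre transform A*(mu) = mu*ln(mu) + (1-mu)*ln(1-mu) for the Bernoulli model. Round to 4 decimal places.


Legendre transform for Bernoulli:
A*(mu) = mu*log(mu) + (1-mu)*log(1-mu).
mu = 0.49, 1-mu = 0.51.
mu*log(mu) = 0.49*log(0.49) = -0.349541.
(1-mu)*log(1-mu) = 0.51*log(0.51) = -0.343406.
A* = -0.349541 + -0.343406 = -0.6929

-0.6929


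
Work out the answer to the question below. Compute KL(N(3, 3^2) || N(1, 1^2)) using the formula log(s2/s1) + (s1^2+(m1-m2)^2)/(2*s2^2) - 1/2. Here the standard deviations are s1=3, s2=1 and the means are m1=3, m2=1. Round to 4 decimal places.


KL divergence between normal distributions:
KL = log(s2/s1) + (s1^2 + (m1-m2)^2)/(2*s2^2) - 1/2.
log(1/3) = -1.098612.
(3^2 + (3-1)^2)/(2*1^2) = (9 + 4)/2 = 6.5.
KL = -1.098612 + 6.5 - 0.5 = 4.9014

4.9014


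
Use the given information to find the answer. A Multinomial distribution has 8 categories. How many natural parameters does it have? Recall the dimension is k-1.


Exponential family dimension calculation:
For Multinomial with k=8 categories, dim = k-1 = 7.

7


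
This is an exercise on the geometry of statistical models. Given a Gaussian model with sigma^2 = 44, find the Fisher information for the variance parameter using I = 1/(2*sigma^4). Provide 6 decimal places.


Fisher information for variance: I(sigma^2) = 1/(2*sigma^4).
sigma^2 = 44, so sigma^4 = 1936.
I = 1/(2*1936) = 1/3872 = 0.000258

0.000258


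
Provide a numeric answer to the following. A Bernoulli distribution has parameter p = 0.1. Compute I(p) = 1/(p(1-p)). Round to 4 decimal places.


For Bernoulli(p), Fisher information is I(p) = 1/(p*(1-p)).
p = 0.1, 1-p = 0.9.
p*(1-p) = 0.09.
I(p) = 1/0.09 = 11.1111

11.1111


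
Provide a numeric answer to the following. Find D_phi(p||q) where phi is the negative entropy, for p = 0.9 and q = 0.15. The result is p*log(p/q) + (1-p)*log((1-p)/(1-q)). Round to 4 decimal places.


Bregman divergence with negative entropy generator:
D = p*log(p/q) + (1-p)*log((1-p)/(1-q)).
p = 0.9, q = 0.15.
p*log(p/q) = 0.9*log(0.9/0.15) = 1.612584.
(1-p)*log((1-p)/(1-q)) = 0.1*log(0.1/0.85) = -0.214007.
D = 1.612584 + -0.214007 = 1.3986

1.3986


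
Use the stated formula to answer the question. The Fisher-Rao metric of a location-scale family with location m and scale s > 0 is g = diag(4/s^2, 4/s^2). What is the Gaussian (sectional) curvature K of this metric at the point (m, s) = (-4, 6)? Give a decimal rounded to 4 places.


The metric has the form g = (A dm^2 + B ds^2)/s^2 with A = 4, B = 4.
Substitute u = sqrt(A/B)*m: g = B*(du^2 + ds^2)/s^2, i.e. B times the
Poincare upper half-plane metric, which has constant Gaussian curvature -1.
Scaling a 2D metric by a constant c divides the Gaussian curvature by c,
so K = -1/B = -1/(4) = -0.2500 everywhere (the point (m, s) = (-4, 6) is irrelevant:
the curvature is constant).
The requested Gaussian curvature is K = -0.2500.

-0.2500


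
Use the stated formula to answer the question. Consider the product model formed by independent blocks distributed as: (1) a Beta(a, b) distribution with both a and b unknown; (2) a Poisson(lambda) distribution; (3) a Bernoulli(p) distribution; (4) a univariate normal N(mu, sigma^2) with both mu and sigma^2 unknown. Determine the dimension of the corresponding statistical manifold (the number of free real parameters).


The dimension of a statistical manifold equals the number of free
(independent) real parameters of the model. For a product of independent
blocks the parameter counts add.
- Beta (a, b): 2.
- Poisson (lambda): 1.
- Bernoulli (p): 1.
- normal (mu, sigma^2): 2.
Total = 2 + 1 + 1 + 2 = 6.
Dimension = 6

6


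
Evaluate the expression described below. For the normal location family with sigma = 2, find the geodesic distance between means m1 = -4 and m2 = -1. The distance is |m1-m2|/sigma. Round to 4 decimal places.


On the fixed-variance normal subfamily, geodesic distance = |m1-m2|/sigma.
|-4 - -1| = 3.
sigma = 2.
d = 3/2 = 1.5000

1.5000


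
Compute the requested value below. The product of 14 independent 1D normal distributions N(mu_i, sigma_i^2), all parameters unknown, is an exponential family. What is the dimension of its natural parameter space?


Exponential family dimension calculation:
Each univariate normal has two natural parameters (mu/sigma^2 and -1/(2 sigma^2)).
With 14 independent components, dim = 2 * 14 = 28.

28


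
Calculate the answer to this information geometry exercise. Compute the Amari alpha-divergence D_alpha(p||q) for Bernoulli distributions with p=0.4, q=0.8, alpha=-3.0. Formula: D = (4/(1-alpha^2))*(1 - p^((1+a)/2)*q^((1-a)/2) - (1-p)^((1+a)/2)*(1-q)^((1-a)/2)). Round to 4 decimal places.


Amari alpha-divergence:
D = (4/(1-alpha^2))*(1 - p^((1+a)/2)*q^((1-a)/2) - (1-p)^((1+a)/2)*(1-q)^((1-a)/2)).
alpha = -3.0, p = 0.4, q = 0.8.
e1 = (1+alpha)/2 = -1.0, e2 = (1-alpha)/2 = 2.0.
t1 = p^e1 * q^e2 = 0.4^-1.0 * 0.8^2.0 = 1.6.
t2 = (1-p)^e1 * (1-q)^e2 = 0.6^-1.0 * 0.2^2.0 = 0.066667.
4/(1-alpha^2) = -0.5.
D = -0.5*(1 - 1.6 - 0.066667) = 0.3333

0.3333


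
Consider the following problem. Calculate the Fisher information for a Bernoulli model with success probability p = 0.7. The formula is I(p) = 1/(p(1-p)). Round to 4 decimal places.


For Bernoulli(p), Fisher information is I(p) = 1/(p*(1-p)).
p = 0.7, 1-p = 0.3.
p*(1-p) = 0.21.
I(p) = 1/0.21 = 4.7619

4.7619


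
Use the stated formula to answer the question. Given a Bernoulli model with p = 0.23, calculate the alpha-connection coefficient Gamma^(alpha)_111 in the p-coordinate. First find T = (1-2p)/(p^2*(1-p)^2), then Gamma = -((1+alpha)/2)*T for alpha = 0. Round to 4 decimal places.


Skewness (Amari-Chentsov) tensor: T = (1-2p)/(p^2*(1-p)^2).
p = 0.23, 1-2p = 0.54, p^2 = 0.0529, (1-p)^2 = 0.5929.
T = 0.54/(0.0529 * 0.5929) = 17.216967.
In the p-coordinate, Gamma^(alpha) = Gamma^(0) - (alpha/2)*T with Gamma^(0) = (1/2)*g'(p) = -T/2,
so Gamma^(alpha) = -((1+alpha)/2)*T.
alpha = 0, -(1+alpha)/2 = -0.5.
Gamma = -0.5 * 17.216967 = -8.6085

-8.6085


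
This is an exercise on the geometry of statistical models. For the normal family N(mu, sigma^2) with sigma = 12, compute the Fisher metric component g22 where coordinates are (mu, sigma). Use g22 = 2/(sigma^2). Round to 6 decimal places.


For the 2-parameter normal family, the Fisher metric has:
  g11 = 1/sigma^2, g22 = 2/sigma^2.
sigma = 12, sigma^2 = 144.
g22 = 0.013889

0.013889


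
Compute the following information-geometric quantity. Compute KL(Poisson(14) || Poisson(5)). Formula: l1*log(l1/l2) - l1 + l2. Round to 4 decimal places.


KL divergence for Poisson:
KL = l1*log(l1/l2) - l1 + l2.
l1 = 14, l2 = 5.
log(14/5) = 1.029619.
l1*log(l1/l2) = 14 * 1.029619 = 14.414672.
KL = 14.414672 - 14 + 5 = 5.4147

5.4147


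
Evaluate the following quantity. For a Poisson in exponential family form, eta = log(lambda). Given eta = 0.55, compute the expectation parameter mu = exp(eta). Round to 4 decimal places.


Expectation parameter for Poisson exponential family:
mu = exp(eta).
eta = 0.55.
mu = exp(0.55) = 1.7333

1.7333


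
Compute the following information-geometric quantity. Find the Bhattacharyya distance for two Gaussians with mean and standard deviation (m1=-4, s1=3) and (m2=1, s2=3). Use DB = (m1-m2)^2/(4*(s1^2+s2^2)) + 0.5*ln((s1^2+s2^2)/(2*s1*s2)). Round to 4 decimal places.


Bhattacharyya distance between two Gaussians:
DB = (m1-m2)^2/(4*(s1^2+s2^2)) + (1/2)*ln((s1^2+s2^2)/(2*s1*s2)).
(m1-m2)^2 = (-5)^2 = 25.
s1^2+s2^2 = 9 + 9 = 18.
term1 = 25/72 = 0.347222.
term2 = 0.5*ln(18/18.0) = 0.0.
DB = 0.347222 + 0.0 = 0.3472

0.3472


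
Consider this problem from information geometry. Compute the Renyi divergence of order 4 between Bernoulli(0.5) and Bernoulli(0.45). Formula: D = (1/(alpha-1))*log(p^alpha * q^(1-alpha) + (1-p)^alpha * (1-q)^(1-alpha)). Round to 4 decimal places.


Renyi divergence of order alpha between Bernoulli distributions:
D = (1/(alpha-1))*log(p^alpha * q^(1-alpha) + (1-p)^alpha * (1-q)^(1-alpha)).
alpha = 4, p = 0.5, q = 0.45.
p^alpha * q^(1-alpha) = 0.5^4 * 0.45^-3 = 0.685871.
(1-p)^alpha * (1-q)^(1-alpha) = 0.5^4 * 0.55^-3 = 0.375657.
sum = 0.685871 + 0.375657 = 1.061528.
D = (1/3)*log(1.061528) = 0.0199

0.0199


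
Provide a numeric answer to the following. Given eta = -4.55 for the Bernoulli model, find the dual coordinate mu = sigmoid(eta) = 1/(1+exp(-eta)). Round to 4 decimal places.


Dual coordinate (expectation parameter) for Bernoulli:
mu = 1/(1+exp(-eta)).
eta = -4.55.
exp(-eta) = exp(4.55) = 94.632408.
mu = 1/(1+94.632408) = 0.0105

0.0105


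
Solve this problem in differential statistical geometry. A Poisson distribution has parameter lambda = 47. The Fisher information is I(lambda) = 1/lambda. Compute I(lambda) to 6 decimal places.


Fisher information for Poisson: I(lambda) = 1/lambda.
lambda = 47.
I(lambda) = 1/47 = 0.021277

0.021277


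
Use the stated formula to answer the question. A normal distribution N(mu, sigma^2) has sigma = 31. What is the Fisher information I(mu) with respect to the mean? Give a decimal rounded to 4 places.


The Fisher information for the mean of a normal distribution is I(mu) = 1/sigma^2.
sigma = 31, so sigma^2 = 961.
I(mu) = 1/961 = 0.0010

0.0010
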